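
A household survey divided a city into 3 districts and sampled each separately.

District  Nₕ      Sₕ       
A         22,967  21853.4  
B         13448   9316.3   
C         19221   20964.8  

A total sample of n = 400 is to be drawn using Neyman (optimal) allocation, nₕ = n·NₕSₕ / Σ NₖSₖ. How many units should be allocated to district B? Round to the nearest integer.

49

Σ NₕSₕ = 22967·21853.4 + 13448·9316.3 + 19221·20964.8 = 1030157061.
Share for B: 125285602.4/1030157061 = 0.12162.
n_B = 400 × 0.12162 = 48.647... → 49.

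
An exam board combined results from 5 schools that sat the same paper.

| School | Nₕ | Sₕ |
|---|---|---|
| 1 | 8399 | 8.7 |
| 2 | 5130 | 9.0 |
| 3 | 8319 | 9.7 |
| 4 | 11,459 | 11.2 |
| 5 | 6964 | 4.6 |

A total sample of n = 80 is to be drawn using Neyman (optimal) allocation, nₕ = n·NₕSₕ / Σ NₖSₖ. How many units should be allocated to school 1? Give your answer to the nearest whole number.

16

Σ NₕSₕ = 8399·8.7 + 5130·9.0 + 8319·9.7 + 11459·11.2 + 6964·4.6 = 360310.8.
Share for 1: 73071.3/360310.8 = 0.20280.
n_1 = 80 × 0.20280 = 16.224... → 16.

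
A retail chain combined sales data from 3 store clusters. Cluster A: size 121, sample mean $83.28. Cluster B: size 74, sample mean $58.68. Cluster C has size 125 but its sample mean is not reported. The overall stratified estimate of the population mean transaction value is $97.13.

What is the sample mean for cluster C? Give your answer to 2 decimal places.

133.30

Σ Nₕx̄ₕ = N·μ, so 125·x̄_C = 320·97.13 − (121·83.28 + 74·58.68).
= 31081.6 − 14419.2 = 16662.4.
x̄_C = 16662.4 / 125 = 133.2992 → 133.30.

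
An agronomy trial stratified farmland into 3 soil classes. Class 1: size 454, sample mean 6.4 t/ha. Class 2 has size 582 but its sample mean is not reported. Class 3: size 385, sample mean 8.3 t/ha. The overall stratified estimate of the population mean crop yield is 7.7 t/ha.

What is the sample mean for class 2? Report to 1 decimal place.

8.3

Σ Nₕx̄ₕ = N·μ, so 582·x̄_2 = 1421·7.7 − (454·6.4 + 385·8.3).
= 10941.7 − 6101.1 = 4840.6.
x̄_2 = 4840.6 / 582 = 8.317... → 8.3.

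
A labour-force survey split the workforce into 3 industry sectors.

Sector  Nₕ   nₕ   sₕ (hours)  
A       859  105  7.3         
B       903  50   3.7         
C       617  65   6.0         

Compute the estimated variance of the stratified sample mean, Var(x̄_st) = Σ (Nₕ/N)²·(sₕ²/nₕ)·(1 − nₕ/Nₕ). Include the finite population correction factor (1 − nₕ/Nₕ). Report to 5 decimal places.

N = 2379; Wₕ = Nₕ/N.
sector A: (859/2379)²·7.3²/105·(1 − 105/859) = 0.05808073
sector B: (903/2379)²·3.7²/50·(1 − 50/903) = 0.03726330
sector C: (617/2379)²·6.0²/65·(1 − 65/617) = 0.03332917
Sum = 0.12867320 → 0.12867.

0.12867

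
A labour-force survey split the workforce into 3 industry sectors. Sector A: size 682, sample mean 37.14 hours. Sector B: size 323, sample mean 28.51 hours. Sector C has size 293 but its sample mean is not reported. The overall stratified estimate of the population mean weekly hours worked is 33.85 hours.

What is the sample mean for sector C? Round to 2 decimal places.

Σ Nₕx̄ₕ = N·μ, so 293·x̄_C = 1298·33.85 − (682·37.14 + 323·28.51).
= 43937.3 − 34538.21 = 9399.09.
x̄_C = 9399.09 / 293 = 32.0788... → 32.08.

32.08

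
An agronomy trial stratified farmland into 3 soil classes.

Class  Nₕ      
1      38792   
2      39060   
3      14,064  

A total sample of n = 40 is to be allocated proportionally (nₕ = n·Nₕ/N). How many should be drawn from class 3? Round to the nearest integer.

Share of class 3 = 14064/91916 = 0.15301.
Allocate 40 × 0.15301 = 6.120... → 6.

6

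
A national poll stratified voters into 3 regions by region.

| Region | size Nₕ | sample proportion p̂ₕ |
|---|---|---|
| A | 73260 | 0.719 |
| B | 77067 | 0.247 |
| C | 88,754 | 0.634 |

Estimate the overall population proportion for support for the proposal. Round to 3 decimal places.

N = 73260 + 77067 + 88754 = 239081.
Overall proportion = Σ (Nₕ/N)·p̂ₕ.
Σ Nₕp̂ₕ = 52673.94 + 19035.549 + 56270.036 = 127979.525.
127979.525 / 239081 = 0.53530... → 0.535.

0.535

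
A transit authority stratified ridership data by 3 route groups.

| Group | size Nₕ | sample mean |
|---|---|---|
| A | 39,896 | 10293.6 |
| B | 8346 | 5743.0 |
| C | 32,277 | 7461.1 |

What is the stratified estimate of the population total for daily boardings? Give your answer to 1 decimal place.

Estimate total by summing Nₕ·x̄ₕ over strata.
39896·10293.6 + 8346·5743.0 + 32277·7461.1 = 410673465.6 + 47931078 + 240821924.7 = 699426468.3.

699426468.3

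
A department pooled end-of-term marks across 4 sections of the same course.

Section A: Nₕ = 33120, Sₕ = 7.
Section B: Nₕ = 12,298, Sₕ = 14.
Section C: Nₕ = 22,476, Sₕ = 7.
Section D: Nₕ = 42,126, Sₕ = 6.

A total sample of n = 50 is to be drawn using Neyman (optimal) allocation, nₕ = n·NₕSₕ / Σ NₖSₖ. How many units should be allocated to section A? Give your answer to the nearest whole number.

14

Σ NₕSₕ = 33120·7 + 12298·14 + 22476·7 + 42126·6 = 814100.
Share for A: 231840/814100 = 0.28478.
n_A = 50 × 0.28478 = 14.239... → 14.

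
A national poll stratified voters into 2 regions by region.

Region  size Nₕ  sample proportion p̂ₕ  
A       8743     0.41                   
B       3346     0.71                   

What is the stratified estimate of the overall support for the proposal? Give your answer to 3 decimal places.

Wₕ = Nₕ/N with N = 12089: 0.7232, 0.2768.
p̂_st = 0.7232·0.41 + 0.2768·0.71 ≈ 0.49303... → 0.493.

0.493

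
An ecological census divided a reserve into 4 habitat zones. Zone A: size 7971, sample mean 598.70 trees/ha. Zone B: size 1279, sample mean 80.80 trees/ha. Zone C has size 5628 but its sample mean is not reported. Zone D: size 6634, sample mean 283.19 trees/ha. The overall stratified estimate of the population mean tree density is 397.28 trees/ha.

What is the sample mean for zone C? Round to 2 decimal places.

Σ Nₕx̄ₕ = N·μ, so 5628·x̄_C = 21512·397.28 − (7971·598.70 + 1279·80.80 + 6634·283.19).
= 8546287.36 − 6754263.36 = 1792024.
x̄_C = 1792024 / 5628 = 318.4122... → 318.41.

318.41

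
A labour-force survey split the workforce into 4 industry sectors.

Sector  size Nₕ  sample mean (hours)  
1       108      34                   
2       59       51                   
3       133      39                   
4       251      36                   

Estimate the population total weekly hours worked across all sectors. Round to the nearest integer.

20904

1: 108·34 = 3672
2: 59·51 = 3009
3: 133·39 = 5187
4: 251·36 = 9036
τ̂ = Σ Nₕx̄ₕ = 20904.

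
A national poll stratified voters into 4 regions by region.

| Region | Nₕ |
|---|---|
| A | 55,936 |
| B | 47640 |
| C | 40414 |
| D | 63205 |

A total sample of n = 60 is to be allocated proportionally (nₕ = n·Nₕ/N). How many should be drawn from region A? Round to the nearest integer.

16

Share of region A = 55936/207195 = 0.26997.
Allocate 60 × 0.26997 = 16.198... → 16.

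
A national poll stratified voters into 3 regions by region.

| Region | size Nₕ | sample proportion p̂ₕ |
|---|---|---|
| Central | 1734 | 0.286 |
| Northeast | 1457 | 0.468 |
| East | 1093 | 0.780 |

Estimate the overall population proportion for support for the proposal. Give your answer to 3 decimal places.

N = 1734 + 1457 + 1093 = 4284.
Overall proportion = Σ (Nₕ/N)·p̂ₕ.
Σ Nₕp̂ₕ = 495.924 + 681.876 + 852.54 = 2030.34.
2030.34 / 4284 = 0.47394... → 0.474.

0.474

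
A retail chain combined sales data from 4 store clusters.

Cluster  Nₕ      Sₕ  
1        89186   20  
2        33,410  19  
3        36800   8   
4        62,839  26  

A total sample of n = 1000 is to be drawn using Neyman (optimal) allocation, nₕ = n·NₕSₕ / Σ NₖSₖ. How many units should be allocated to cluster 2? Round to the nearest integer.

146

Σ NₕSₕ = 89186·20 + 33410·19 + 36800·8 + 62839·26 = 4346724.
Share for 2: 634790/4346724 = 0.14604.
n_2 = 1000 × 0.14604 = 146.039... → 146.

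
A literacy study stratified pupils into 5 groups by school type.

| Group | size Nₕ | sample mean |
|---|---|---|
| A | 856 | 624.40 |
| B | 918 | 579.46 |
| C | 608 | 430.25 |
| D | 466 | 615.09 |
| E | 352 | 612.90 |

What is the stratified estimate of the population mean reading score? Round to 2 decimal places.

N = 3200; weights Wₕ = Nₕ/N = (0.2675, 0.2869, 0.1900, 0.1456, 0.1100).
x̄_st = Σ Wₕ·x̄ₕ = 0.2675·624.40 + 0.2869·579.46 + 0.1900·430.25 + 0.1456·615.09 + 0.1100·612.90 ≈ 571.9986...
→ 572.00.

572.00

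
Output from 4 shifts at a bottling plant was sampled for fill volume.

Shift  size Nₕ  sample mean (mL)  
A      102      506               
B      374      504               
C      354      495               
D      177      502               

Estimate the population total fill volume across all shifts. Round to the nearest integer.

504192

Population total = Σ Nₕ·x̄ₕ (each stratum's size times its mean).
102·506 + 374·504 + 354·495 + 177·502 = 51612 + 188496 + 175230 + 88854 = 504192.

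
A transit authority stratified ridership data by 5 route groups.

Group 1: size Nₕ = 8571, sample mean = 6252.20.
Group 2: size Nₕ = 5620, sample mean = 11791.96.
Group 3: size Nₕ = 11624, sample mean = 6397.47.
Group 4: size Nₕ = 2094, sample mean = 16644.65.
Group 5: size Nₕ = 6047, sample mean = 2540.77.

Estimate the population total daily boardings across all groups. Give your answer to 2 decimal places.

Estimate total by summing Nₕ·x̄ₕ over strata.
8571·6252.20 + 5620·11791.96 + 11624·6397.47 + 2094·16644.65 + 6047·2540.77 = 53587606.2 + 66270815.2 + 74364191.28 + 34853897.1 + 15364036.19 = 244440545.97.

244440545.97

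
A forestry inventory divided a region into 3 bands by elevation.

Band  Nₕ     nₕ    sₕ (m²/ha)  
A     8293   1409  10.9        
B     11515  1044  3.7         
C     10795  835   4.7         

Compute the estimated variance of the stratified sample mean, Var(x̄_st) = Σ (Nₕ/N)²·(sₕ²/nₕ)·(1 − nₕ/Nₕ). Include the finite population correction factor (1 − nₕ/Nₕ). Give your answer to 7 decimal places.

0.0098654

N = 30603; Wₕ = Nₕ/N.
band A: (8293/30603)²·10.9²/1409·(1 − 1409/8293) = 0.0051400403
band B: (11515/30603)²·3.7²/1044·(1 − 1044/11515) = 0.0016882122
band C: (10795/30603)²·4.7²/835·(1 − 835/10795) = 0.0030371289
Sum = 0.0098653814 → 0.0098654.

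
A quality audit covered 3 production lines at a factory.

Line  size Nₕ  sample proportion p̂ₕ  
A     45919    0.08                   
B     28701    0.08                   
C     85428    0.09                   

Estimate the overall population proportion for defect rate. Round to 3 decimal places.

Wₕ = Nₕ/N with N = 160048: 0.2869, 0.1793, 0.5338.
p̂_st = 0.2869·0.08 + 0.1793·0.08 + 0.5338·0.09 ≈ 0.08534... → 0.085.

0.085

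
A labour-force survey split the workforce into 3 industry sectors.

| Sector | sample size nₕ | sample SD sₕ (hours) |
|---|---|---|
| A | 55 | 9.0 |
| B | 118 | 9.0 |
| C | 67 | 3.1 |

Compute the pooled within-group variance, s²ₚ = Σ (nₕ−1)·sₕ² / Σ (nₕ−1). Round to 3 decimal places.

Degrees of freedom: 54 + 117 + 66 = 237.
Σ(nₕ−1)sₕ² = 54·81 + 117·81 + 66·9.61 = 14485.26.
s²ₚ = 14485.26 / 237 = 61.11924... → 61.119.

61.119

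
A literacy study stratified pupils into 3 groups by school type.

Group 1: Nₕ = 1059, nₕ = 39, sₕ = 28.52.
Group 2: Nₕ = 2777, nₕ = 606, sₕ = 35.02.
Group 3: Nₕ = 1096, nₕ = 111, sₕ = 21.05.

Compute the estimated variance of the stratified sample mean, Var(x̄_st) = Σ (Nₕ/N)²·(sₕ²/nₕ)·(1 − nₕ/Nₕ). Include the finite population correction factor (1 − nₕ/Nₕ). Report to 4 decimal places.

N = 4932; Wₕ = Nₕ/N.
group 1: (1059/4932)²·28.52²/39·(1 − 39/1059) = 0.9261566
group 2: (2777/4932)²·35.02²/606·(1 − 606/2777) = 0.5015904
group 3: (1096/4932)²·21.05²/111·(1 − 111/1096) = 0.1771666
Sum = 1.6049136 → 1.6049.

1.6049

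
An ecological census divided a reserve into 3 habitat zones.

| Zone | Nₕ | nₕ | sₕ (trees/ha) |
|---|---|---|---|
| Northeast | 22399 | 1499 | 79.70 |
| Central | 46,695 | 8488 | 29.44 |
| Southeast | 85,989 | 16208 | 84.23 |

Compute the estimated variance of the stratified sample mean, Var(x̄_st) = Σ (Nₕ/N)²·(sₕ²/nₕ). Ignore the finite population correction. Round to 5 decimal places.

N = 155083. Term for each stratum: Wₕ²sₕ²/nₕ.
Var(x̄_st) = 0.08839829 + 0.00925726 + 0.13457413 = 0.23222969 → 0.23223.

0.23223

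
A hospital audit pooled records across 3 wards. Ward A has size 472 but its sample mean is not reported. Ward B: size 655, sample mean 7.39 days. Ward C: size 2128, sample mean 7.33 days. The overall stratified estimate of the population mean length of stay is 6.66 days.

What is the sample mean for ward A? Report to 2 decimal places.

Σ Nₕx̄ₕ = N·μ, so 472·x̄_A = 3255·6.66 − (655·7.39 + 2128·7.33).
= 21678.3 − 20438.69 = 1239.61.
x̄_A = 1239.61 / 472 = 2.6263... → 2.63.

2.63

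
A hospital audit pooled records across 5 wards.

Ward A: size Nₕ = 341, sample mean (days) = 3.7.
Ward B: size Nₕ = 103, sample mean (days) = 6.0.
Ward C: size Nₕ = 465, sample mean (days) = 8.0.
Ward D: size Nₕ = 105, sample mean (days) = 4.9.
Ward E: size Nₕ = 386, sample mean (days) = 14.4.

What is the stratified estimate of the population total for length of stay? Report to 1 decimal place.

11672.6

Estimate total by summing Nₕ·x̄ₕ over strata.
341·3.7 + 103·6.0 + 465·8.0 + 105·4.9 + 386·14.4 = 1261.7 + 618 + 3720 + 514.5 + 5558.4 = 11672.6.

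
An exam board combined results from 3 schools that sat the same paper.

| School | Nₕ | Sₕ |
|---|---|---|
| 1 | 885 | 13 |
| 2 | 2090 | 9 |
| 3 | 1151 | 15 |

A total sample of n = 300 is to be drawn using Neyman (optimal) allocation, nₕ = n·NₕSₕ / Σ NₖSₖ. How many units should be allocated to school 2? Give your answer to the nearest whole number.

119

Σ NₕSₕ = 885·13 + 2090·9 + 1151·15 = 47580.
Share for 2: 18810/47580 = 0.39533.
n_2 = 300 × 0.39533 = 118.600... → 119.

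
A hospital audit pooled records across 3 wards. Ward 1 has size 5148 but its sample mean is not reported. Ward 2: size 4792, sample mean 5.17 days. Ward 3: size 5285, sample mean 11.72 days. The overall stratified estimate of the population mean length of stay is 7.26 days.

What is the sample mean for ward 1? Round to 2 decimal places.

4.63

N = 5148 + 4792 + 5285 = 15225.
Overall total = μ·N = 7.26·15225 = 110533.5.
Subtract the known strata: 4792·5.17 + 5285·11.72 = 86714.84.
Remaining total for ward 1: 110533.5 − 86714.84 = 23818.66.
Divide by its size: 23818.66 / 5148 = 4.6268... → 4.63.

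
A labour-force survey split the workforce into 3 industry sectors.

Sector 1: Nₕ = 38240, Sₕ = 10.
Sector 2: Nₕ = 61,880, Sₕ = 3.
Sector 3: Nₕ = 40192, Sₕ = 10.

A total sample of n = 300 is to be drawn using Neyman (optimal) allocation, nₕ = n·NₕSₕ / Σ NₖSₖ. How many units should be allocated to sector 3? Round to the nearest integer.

124

Σ NₕSₕ = 38240·10 + 61880·3 + 40192·10 = 969960.
Share for 3: 401920/969960 = 0.41437.
n_3 = 300 × 0.41437 = 124.310... → 124.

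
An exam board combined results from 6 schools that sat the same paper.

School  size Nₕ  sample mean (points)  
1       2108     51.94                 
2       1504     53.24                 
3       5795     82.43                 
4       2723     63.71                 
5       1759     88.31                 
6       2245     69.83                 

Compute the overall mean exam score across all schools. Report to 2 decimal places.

N = 2108 + 1504 + 5795 + 2723 + 1759 + 2245 = 16134.
The stratified mean weights each stratum mean by its population share Nₕ/N.
Σ Nₕx̄ₕ = 2108·51.94 + 1504·53.24 + 5795·82.43 + 2723·63.71 + 1759·88.31 + 2245·69.83 = 109489.52 + 80072.96 + 477681.85 + 173482.33 + 155337.29 + 156768.35 = 1152832.3.
Divide by N: 1152832.3 / 16134 = 71.4536... → 71.45.

71.45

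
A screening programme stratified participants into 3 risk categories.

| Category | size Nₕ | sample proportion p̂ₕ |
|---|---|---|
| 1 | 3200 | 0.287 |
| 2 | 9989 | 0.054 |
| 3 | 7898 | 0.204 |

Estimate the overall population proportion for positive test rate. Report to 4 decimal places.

0.1455

N = 3200 + 9989 + 7898 = 21087.
Overall proportion = Σ (Nₕ/N)·p̂ₕ.
Σ Nₕp̂ₕ = 918.4 + 539.406 + 1611.192 = 3068.998.
3068.998 / 21087 = 0.145540... → 0.1455.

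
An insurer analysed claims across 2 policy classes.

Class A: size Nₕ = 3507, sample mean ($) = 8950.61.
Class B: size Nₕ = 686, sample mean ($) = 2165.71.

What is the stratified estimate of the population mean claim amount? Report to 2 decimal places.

7840.56

x̄_st = (Σ Nₕx̄ₕ) / (Σ Nₕ) = (3507·8950.61 + 686·2165.71) / 4193
= 32875466.33 / 4193 = 7840.5596... → 7840.56.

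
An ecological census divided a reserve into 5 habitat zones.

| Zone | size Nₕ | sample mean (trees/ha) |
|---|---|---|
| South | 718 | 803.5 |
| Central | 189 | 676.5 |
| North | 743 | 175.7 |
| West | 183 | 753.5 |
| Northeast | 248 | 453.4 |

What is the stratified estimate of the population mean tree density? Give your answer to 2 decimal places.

521.70

N = 2081; weights Wₕ = Nₕ/N = (0.3450, 0.0908, 0.3570, 0.0879, 0.1192).
x̄_st = Σ Wₕ·x̄ₕ = 0.3450·803.5 + 0.0908·676.5 + 0.3570·175.7 + 0.0879·753.5 + 0.1192·453.4 ≈ 521.6964...
→ 521.70.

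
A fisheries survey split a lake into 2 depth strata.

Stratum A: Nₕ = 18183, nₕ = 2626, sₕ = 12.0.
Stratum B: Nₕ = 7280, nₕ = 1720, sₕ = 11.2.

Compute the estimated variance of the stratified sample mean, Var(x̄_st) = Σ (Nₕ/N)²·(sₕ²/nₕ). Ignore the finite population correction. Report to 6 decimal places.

0.033924

N = 25463. Term for each stratum: Wₕ²sₕ²/nₕ.
Var(x̄_st) = 0.027962739 + 0.005961441 = 0.033924179 → 0.033924.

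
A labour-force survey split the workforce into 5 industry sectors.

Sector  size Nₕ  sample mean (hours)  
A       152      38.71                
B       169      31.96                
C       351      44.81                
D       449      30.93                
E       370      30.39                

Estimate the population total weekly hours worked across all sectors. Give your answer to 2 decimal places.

A: 152·38.71 = 5883.92
B: 169·31.96 = 5401.24
C: 351·44.81 = 15728.31
D: 449·30.93 = 13887.57
E: 370·30.39 = 11244.3
τ̂ = Σ Nₕx̄ₕ = 52145.34.

52145.34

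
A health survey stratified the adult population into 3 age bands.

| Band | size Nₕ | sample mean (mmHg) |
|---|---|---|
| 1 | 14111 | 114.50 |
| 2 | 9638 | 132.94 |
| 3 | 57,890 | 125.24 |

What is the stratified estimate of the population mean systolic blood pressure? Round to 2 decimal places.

124.29

x̄_st = (Σ Nₕx̄ₕ) / (Σ Nₕ) = (14111·114.50 + 9638·132.94 + 57890·125.24) / 81639
= 10147128.82 / 81639 = 124.2927... → 124.29.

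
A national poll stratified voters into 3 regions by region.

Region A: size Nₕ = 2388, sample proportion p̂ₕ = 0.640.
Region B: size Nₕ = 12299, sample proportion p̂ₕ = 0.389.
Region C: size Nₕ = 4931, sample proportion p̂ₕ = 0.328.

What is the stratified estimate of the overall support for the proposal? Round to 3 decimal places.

0.404

N = 2388 + 12299 + 4931 = 19618.
Overall proportion = Σ (Nₕ/N)·p̂ₕ.
Σ Nₕp̂ₕ = 1528.32 + 4784.311 + 1617.368 = 7929.999.
7929.999 / 19618 = 0.40422... → 0.404.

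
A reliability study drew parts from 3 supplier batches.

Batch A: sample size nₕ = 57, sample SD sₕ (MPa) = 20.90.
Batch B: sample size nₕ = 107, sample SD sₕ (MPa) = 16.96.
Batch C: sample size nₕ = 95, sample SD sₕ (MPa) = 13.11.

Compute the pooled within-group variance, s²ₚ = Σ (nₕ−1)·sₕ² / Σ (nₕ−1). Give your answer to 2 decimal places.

277.76

A: (57−1)·20.90² = 56·436.81 = 24461.36
B: (107−1)·16.96² = 106·287.6416 = 30490.0096
C: (95−1)·13.11² = 94·171.8721 = 16155.9774
Numerator = 71107.347; denominator = Σ(nₕ−1) = 256.
s²ₚ = 71107.347/256 = 277.7631... → 277.76.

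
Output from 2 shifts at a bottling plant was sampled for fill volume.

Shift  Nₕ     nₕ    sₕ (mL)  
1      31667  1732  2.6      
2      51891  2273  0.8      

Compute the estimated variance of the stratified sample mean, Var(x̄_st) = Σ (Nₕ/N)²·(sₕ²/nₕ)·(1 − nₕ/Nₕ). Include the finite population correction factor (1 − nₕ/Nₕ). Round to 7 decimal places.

0.0006338

N = 83558; Wₕ = Nₕ/N.
shift 1: (31667/83558)²·2.6²/1732·(1 − 1732/31667) = 0.0005299183
shift 2: (51891/83558)²·0.8²/2273·(1 − 2273/51891) = 0.0001038331
Sum = 0.0006337514 → 0.0006338.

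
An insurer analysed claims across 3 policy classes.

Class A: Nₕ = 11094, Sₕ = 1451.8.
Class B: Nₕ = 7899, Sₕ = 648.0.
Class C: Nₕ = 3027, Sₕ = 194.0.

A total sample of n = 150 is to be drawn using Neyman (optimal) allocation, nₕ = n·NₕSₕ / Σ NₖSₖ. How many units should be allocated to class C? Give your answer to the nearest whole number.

A: NₕSₕ = 11094·1451.8 = 16106269.2
B: NₕSₕ = 7899·648.0 = 5118552
C: NₕSₕ = 3027·194.0 = 587238
Σ NₕSₕ = 21812059.2.
n_C = 150·587238/21812059.2 = 4.038... → 4.

4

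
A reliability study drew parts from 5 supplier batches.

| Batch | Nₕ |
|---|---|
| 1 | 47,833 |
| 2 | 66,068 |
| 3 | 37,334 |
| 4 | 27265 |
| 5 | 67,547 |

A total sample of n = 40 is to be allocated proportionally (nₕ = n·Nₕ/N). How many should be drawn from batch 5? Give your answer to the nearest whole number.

Share of batch 5 = 67547/246047 = 0.27453.
Allocate 40 × 0.27453 = 10.981... → 11.

11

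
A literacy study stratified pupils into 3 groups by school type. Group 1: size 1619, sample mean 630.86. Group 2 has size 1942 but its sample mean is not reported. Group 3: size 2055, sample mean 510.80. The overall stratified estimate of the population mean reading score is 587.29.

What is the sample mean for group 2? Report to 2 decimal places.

N = 1619 + 1942 + 2055 = 5616.
Overall total = μ·N = 587.29·5616 = 3298220.64.
Subtract the known strata: 1619·630.86 + 2055·510.80 = 2071056.34.
Remaining total for group 2: 3298220.64 − 2071056.34 = 1227164.3.
Divide by its size: 1227164.3 / 1942 = 631.9075... → 631.91.

631.91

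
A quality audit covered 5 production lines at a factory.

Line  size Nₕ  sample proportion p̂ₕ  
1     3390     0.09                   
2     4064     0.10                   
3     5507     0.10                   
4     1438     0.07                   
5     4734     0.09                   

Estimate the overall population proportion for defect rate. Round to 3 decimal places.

0.093

N = 3390 + 4064 + 5507 + 1438 + 4734 = 19133.
Overall proportion = Σ (Nₕ/N)·p̂ₕ.
Σ Nₕp̂ₕ = 305.1 + 406.4 + 550.7 + 100.66 + 426.06 = 1788.92.
1788.92 / 19133 = 0.09350... → 0.093.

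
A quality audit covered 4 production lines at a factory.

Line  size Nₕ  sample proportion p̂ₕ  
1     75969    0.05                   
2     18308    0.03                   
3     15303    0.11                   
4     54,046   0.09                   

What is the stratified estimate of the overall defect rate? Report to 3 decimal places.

Wₕ = Nₕ/N with N = 163626: 0.4643, 0.1119, 0.0935, 0.3303.
p̂_st = 0.4643·0.05 + 0.1119·0.03 + 0.0935·0.11 + 0.3303·0.09 ≈ 0.06659... → 0.067.

0.067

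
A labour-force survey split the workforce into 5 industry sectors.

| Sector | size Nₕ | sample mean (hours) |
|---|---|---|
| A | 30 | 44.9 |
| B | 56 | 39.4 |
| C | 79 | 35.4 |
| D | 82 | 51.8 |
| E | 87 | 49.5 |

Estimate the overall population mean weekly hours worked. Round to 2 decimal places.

44.62

x̄_st = (Σ Nₕx̄ₕ) / (Σ Nₕ) = (30·44.9 + 56·39.4 + 79·35.4 + 82·51.8 + 87·49.5) / 334
= 14904.1 / 334 = 44.6231... → 44.62.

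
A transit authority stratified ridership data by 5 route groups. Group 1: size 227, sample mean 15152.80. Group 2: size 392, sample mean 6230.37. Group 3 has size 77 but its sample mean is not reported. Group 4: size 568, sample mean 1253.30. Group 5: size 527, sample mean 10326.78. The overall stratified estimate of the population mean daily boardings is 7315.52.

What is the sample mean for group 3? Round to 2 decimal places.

Σ Nₕx̄ₕ = N·μ, so 77·x̄_3 = 1791·7315.52 − (227·15152.80 + 392·6230.37 + 568·1253.30 + 527·10326.78).
= 13102096.32 − 12036078.1 = 1066018.22.
x̄_3 = 1066018.22 / 77 = 13844.3925... → 13844.39.

13844.39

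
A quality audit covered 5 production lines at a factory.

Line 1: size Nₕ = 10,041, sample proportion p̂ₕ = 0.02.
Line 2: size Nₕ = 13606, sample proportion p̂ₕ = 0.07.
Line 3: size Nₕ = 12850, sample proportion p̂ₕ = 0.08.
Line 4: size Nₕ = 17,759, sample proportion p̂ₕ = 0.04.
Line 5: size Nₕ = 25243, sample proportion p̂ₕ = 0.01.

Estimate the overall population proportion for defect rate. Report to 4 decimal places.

Wₕ = Nₕ/N with N = 79499: 0.1263, 0.1711, 0.1616, 0.2234, 0.3175.
p̂_st = 0.1263·0.02 + 0.1711·0.07 + 0.1616·0.08 + 0.2234·0.04 + 0.3175·0.01 ≈ 0.039548... → 0.0395.

0.0395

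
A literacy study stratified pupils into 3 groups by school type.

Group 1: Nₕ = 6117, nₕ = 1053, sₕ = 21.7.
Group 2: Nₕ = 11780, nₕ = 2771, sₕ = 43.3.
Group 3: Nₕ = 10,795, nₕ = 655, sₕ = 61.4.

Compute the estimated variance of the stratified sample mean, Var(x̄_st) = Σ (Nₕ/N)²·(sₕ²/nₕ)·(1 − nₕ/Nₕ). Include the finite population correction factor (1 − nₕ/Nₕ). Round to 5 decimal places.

N = 28692; Wₕ = Nₕ/N.
group 1: (6117/28692)²·21.7²/1053·(1 − 1053/6117) = 0.01682680
group 2: (11780/28692)²·43.3²/2771·(1 − 2771/11780) = 0.08722470
group 3: (10795/28692)²·61.4²/655·(1 − 655/10795) = 0.76530473
Sum = 0.86935624 → 0.86936.

0.86936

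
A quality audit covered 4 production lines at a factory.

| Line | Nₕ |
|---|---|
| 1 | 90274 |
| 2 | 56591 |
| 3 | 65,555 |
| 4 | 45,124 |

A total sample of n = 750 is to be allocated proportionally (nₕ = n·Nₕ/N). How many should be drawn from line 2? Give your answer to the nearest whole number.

N = 90274 + 56591 + 65555 + 45124 = 257544.
n_2 = 750·56591/257544 = 164.800... → 165.

165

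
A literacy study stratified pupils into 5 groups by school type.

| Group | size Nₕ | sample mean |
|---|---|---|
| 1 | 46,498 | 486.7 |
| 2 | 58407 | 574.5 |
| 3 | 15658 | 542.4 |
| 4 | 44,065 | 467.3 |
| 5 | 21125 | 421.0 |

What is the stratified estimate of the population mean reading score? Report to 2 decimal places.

506.93

N = 46498 + 58407 + 15658 + 44065 + 21125 = 185753.
Overall mean = Σ (Nₕ/N)·x̄ₕ — weight by population share, not a simple average.
Σ Nₕx̄ₕ = 46498·486.7 + 58407·574.5 + 15658·542.4 + 44065·467.3 + 21125·421.0 = 22630576.6 + 33554821.5 + 8492899.2 + 20591574.5 + 8893625 = 94163496.8.
Divide by N: 94163496.8 / 185753 = 506.9285... → 506.93.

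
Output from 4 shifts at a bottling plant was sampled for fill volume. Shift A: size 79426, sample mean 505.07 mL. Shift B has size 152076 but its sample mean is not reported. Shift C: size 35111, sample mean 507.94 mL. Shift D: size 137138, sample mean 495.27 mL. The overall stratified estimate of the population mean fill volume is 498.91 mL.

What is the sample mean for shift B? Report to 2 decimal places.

496.89

Σ Nₕx̄ₕ = N·μ, so 152076·x̄_B = 403751·498.91 − (79426·505.07 + 35111·507.94 + 137138·495.27).
= 201435411.41 − 125870308.42 = 75565102.99.
x̄_B = 75565102.99 / 152076 = 496.8904... → 496.89.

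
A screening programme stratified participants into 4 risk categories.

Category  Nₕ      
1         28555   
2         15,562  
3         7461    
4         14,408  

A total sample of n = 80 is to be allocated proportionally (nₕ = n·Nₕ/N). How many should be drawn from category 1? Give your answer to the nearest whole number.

N = 28555 + 15562 + 7461 + 14408 = 65986.
n_1 = 80·28555/65986 = 34.619... → 35.

35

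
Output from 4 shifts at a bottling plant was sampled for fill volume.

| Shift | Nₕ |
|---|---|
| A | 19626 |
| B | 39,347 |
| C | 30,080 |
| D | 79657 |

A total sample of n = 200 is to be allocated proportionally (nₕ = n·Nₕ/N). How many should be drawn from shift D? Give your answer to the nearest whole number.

94

N = 19626 + 39347 + 30080 + 79657 = 168710.
n_D = 200·79657/168710 = 94.431... → 94.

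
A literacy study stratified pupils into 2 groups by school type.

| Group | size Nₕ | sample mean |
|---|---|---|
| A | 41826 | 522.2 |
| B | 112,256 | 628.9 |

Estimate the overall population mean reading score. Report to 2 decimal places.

N = 41826 + 112256 = 154082.
The stratified mean weights each stratum mean by its population share Nₕ/N.
Σ Nₕx̄ₕ = 41826·522.2 + 112256·628.9 = 21841537.2 + 70597798.4 = 92439335.6.
Divide by N: 92439335.6 / 154082 = 599.9360... → 599.94.

599.94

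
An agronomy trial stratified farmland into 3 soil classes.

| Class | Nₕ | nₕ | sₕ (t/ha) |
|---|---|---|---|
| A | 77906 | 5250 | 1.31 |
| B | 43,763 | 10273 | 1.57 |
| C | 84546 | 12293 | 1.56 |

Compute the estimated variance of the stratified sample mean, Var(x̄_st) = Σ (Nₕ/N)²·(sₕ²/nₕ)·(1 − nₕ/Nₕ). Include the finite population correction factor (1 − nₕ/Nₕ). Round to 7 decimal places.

0.0000802

N = 206215. Term for each stratum: Wₕ²sₕ²/nₕ·(1−nₕ/Nₕ).
Var(x̄_st) = 0.0000435096 + 0.0000082696 + 0.0000284380 = 0.0000802172 → 0.0000802.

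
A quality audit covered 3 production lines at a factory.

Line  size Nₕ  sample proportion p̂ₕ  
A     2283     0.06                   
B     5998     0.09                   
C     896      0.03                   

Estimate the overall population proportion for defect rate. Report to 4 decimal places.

N = 2283 + 5998 + 896 = 9177.
Overall proportion = Σ (Nₕ/N)·p̂ₕ.
Σ Nₕp̂ₕ = 136.98 + 539.82 + 26.88 = 703.68.
703.68 / 9177 = 0.076679... → 0.0767.

0.0767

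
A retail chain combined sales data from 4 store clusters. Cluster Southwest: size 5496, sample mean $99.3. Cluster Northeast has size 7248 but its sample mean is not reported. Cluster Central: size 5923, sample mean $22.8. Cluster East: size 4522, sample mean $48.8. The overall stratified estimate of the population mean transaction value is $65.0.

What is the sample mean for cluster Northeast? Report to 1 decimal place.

83.6

Σ Nₕx̄ₕ = N·μ, so 7248·x̄_Northeast = 23189·65.0 − (5496·99.3 + 5923·22.8 + 4522·48.8).
= 1507285 − 901470.8 = 605814.2.
x̄_Northeast = 605814.2 / 7248 = 83.584... → 83.6.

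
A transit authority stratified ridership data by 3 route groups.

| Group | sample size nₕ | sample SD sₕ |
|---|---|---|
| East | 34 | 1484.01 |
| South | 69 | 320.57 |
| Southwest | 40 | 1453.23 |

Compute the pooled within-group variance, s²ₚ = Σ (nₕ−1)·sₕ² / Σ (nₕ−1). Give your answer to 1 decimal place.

1157333.4

Degrees of freedom: 33 + 68 + 39 = 140.
Σ(nₕ−1)sₕ² = 33·2202285.6801 + 68·102765.1249 + 39·2111877.4329 = 162026675.8196.
s²ₚ = 162026675.8196 / 140 = 1157333.399... → 1157333.4.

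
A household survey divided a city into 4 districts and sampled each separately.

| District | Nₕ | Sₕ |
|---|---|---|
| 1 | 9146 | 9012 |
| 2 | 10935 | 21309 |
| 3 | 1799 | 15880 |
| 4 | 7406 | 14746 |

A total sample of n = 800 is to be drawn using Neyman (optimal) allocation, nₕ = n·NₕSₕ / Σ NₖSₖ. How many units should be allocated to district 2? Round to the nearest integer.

411

1: NₕSₕ = 9146·9012 = 82423752
2: NₕSₕ = 10935·21309 = 233013915
3: NₕSₕ = 1799·15880 = 28568120
4: NₕSₕ = 7406·14746 = 109208876
Σ NₕSₕ = 453214663.
n_2 = 800·233013915/453214663 = 411.309... → 411.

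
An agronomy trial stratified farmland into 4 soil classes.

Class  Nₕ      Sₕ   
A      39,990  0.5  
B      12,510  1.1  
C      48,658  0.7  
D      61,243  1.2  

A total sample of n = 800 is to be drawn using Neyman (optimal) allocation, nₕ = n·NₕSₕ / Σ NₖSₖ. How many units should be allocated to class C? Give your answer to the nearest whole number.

193

A: NₕSₕ = 39990·0.5 = 19995
B: NₕSₕ = 12510·1.1 = 13761
C: NₕSₕ = 48658·0.7 = 34060.6
D: NₕSₕ = 61243·1.2 = 73491.6
Σ NₕSₕ = 141308.2.
n_C = 800·34060.6/141308.2 = 192.830... → 193.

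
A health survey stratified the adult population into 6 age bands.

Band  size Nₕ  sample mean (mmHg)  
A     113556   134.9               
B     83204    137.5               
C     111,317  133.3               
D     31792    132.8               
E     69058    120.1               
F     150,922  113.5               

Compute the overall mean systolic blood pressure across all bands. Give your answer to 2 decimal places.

127.25

N = 113556 + 83204 + 111317 + 31792 + 69058 + 150922 = 559849.
Overall mean = Σ (Nₕ/N)·x̄ₕ — weight by population share, not a simple average.
Σ Nₕx̄ₕ = 113556·134.9 + 83204·137.5 + 111317·133.3 + 31792·132.8 + 69058·120.1 + 150922·113.5 = 15318704.4 + 11440550 + 14838556.1 + 4221977.6 + 8293865.8 + 17129647 = 71243300.9.
Divide by N: 71243300.9 / 559849 = 127.2545... → 127.25.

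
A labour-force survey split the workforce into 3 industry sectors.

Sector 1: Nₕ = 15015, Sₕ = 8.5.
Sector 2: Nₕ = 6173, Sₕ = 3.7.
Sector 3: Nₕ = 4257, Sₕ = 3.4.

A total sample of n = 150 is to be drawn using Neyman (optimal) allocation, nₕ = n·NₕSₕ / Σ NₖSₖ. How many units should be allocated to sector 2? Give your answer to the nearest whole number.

21

1: NₕSₕ = 15015·8.5 = 127627.5
2: NₕSₕ = 6173·3.7 = 22840.1
3: NₕSₕ = 4257·3.4 = 14473.8
Σ NₕSₕ = 164941.4.
n_2 = 150·22840.1/164941.4 = 20.771... → 21.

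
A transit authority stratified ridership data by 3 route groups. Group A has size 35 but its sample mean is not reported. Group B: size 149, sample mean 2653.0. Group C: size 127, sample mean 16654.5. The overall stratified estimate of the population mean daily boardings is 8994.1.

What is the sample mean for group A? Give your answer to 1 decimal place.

N = 35 + 149 + 127 = 311.
Overall total = μ·N = 8994.1·311 = 2797165.1.
Subtract the known strata: 149·2653.0 + 127·16654.5 = 2510418.5.
Remaining total for group A: 2797165.1 − 2510418.5 = 286746.6.
Divide by its size: 286746.6 / 35 = 8192.76 → 8192.8.

8192.8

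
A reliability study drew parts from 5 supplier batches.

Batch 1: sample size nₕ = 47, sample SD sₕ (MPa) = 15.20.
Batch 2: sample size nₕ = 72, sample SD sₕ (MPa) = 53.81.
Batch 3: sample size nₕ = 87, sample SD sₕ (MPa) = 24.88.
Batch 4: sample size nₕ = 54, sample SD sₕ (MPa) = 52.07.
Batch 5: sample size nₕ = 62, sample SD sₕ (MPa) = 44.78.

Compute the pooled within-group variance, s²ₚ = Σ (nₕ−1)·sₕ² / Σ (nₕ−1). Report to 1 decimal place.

Degrees of freedom: 46 + 71 + 86 + 53 + 61 = 317.
Σ(nₕ−1)sₕ² = 46·231.04 + 71·2895.5161 + 86·619.0144 + 53·2711.2849 + 61·2005.2484 = 535462.9736.
s²ₚ = 535462.9736 / 317 = 1689.158... → 1689.2.

1689.2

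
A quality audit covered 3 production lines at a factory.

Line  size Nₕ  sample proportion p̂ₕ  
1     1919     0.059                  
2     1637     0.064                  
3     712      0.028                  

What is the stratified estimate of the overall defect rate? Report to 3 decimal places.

N = 1919 + 1637 + 712 = 4268.
Overall proportion = Σ (Nₕ/N)·p̂ₕ.
Σ Nₕp̂ₕ = 113.221 + 104.768 + 19.936 = 237.925.
237.925 / 4268 = 0.05575... → 0.056.

0.056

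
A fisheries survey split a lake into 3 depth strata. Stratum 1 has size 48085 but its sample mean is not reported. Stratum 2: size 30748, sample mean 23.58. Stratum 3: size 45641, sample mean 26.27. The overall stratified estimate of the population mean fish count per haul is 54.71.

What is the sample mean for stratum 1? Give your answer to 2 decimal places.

101.61

Σ Nₕx̄ₕ = N·μ, so 48085·x̄_1 = 124474·54.71 − (30748·23.58 + 45641·26.27).
= 6809972.54 − 1924026.91 = 4885945.63.
x̄_1 = 4885945.63 / 48085 = 101.6106... → 101.61.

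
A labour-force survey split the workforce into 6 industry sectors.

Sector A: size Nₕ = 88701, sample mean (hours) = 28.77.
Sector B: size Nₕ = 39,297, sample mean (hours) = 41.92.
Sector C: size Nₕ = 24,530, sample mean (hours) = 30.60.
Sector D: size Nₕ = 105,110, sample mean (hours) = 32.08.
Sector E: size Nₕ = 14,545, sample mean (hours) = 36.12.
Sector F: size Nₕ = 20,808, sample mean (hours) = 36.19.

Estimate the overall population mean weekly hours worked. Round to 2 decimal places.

32.77

N = 292991; weights Wₕ = Nₕ/N = (0.3027, 0.1341, 0.0837, 0.3587, 0.0496, 0.0710).
x̄_st = Σ Wₕ·x̄ₕ = 0.3027·28.77 + 0.1341·41.92 + 0.0837·30.60 + 0.3587·32.08 + 0.0496·36.12 + 0.0710·36.19 ≈ 32.7662...
→ 32.77.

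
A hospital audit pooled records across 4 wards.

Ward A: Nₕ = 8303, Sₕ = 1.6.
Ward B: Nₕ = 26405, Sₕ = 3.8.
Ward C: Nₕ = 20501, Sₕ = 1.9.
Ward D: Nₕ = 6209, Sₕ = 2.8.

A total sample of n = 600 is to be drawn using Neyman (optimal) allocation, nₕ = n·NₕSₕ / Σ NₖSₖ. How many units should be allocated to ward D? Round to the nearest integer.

61

Σ NₕSₕ = 8303·1.6 + 26405·3.8 + 20501·1.9 + 6209·2.8 = 169960.9.
Share for D: 17385.2/169960.9 = 0.10229.
n_D = 600 × 0.10229 = 61.374... → 61.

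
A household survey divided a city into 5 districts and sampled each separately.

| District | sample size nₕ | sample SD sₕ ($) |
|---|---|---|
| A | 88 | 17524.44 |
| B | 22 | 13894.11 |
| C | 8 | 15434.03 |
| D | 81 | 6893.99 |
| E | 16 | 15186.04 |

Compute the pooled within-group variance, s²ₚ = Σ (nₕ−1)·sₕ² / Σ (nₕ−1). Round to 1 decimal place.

A: (88−1)·17524.44² = 87·307105997.3136 = 26718221766.2832
B: (22−1)·13894.11² = 21·193046292.6921 = 4053972146.5341
C: (8−1)·15434.03² = 7·238209282.0409 = 1667464974.2863
D: (81−1)·6893.99² = 80·47527098.1201 = 3802167849.608
E: (16−1)·15186.04² = 15·230615810.8816 = 3459237163.224
Numerator = 39701063899.9356; denominator = Σ(nₕ−1) = 210.
s²ₚ = 39701063899.9356/210 = 189052685.238... → 189052685.2.

189052685.2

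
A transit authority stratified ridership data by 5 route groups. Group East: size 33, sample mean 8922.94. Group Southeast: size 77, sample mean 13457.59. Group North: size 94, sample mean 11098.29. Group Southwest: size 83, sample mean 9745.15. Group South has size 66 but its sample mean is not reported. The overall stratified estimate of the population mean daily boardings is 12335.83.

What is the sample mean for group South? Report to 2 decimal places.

N = 33 + 77 + 94 + 83 + 66 = 353.
Overall total = μ·N = 12335.83·353 = 4354547.99.
Subtract the known strata: 33·8922.94 + 77·13457.59 + 94·11098.29 + 83·9745.15 = 3182778.16.
Remaining total for group South: 4354547.99 − 3182778.16 = 1171769.83.
Divide by its size: 1171769.83 / 66 = 17754.0883... → 17754.09.

17754.09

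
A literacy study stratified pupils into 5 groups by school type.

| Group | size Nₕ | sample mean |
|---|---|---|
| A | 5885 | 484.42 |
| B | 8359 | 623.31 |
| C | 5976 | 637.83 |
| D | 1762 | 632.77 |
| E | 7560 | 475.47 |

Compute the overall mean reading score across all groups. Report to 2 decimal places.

561.31

x̄_st = (Σ Nₕx̄ₕ) / (Σ Nₕ) = (5885·484.42 + 8359·623.31 + 5976·637.83 + 1762·632.77 + 7560·475.47) / 29542
= 16582226.01 / 29542 = 561.3102... → 561.31.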